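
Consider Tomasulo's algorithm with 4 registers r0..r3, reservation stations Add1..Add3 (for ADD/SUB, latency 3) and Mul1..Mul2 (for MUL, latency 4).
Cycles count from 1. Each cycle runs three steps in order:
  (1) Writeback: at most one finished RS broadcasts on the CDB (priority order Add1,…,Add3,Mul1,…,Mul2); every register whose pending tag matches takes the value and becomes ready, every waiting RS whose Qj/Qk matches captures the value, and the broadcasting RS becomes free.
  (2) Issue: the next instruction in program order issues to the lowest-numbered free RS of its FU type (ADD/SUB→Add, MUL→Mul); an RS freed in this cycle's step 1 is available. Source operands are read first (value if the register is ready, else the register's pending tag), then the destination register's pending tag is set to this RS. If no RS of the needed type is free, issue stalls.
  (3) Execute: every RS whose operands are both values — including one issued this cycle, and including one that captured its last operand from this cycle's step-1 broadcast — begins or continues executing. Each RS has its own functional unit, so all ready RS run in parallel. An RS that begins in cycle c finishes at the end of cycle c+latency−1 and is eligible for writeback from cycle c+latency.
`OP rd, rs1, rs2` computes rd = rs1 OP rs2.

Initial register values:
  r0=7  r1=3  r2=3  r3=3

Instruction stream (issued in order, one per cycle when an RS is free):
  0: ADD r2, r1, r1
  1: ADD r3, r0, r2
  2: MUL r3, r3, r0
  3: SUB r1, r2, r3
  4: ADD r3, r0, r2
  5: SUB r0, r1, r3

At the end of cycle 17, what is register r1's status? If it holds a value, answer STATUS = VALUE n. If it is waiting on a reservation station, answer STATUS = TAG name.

cycle 1: issue ADD r2<-Add1 // r0:7,r1:3,r2:Add1,r3:3
cycle 2: issue ADD r3<-Add2 // r0:7,r1:3,r2:Add1,r3:Add2
cycle 3: issue MUL r3<-Mul1 // r0:7,r1:3,r2:Add1,r3:Mul1
cycle 4: CDB Add1=6; issue SUB r1<-Add1 // r0:7,r1:Add1,r2:6,r3:Mul1
cycle 5: issue ADD r3<-Add3 // r0:7,r1:Add1,r2:6,r3:Add3
cycle 6: stall // r0:7,r1:Add1,r2:6,r3:Add3
cycle 7: CDB Add2=13; issue SUB r0<-Add2 // r0:Add2,r1:Add1,r2:6,r3:Add3
cycle 8: CDB Add3=13 // r0:Add2,r1:Add1,r2:6,r3:13
cycle 9: - // r0:Add2,r1:Add1,r2:6,r3:13
cycle 10: - // r0:Add2,r1:Add1,r2:6,r3:13
cycle 11: CDB Mul1=91 // r0:Add2,r1:Add1,r2:6,r3:13
cycle 12: - // r0:Add2,r1:Add1,r2:6,r3:13
cycle 13: - // r0:Add2,r1:Add1,r2:6,r3:13
cycle 14: CDB Add1=-85 // r0:Add2,r1:-85,r2:6,r3:13
cycle 15: - // r0:Add2,r1:-85,r2:6,r3:13
cycle 16: - // r0:Add2,r1:-85,r2:6,r3:13
cycle 17: CDB Add2=-98 // r0:-98,r1:-85,r2:6,r3:13

STATUS = VALUE -85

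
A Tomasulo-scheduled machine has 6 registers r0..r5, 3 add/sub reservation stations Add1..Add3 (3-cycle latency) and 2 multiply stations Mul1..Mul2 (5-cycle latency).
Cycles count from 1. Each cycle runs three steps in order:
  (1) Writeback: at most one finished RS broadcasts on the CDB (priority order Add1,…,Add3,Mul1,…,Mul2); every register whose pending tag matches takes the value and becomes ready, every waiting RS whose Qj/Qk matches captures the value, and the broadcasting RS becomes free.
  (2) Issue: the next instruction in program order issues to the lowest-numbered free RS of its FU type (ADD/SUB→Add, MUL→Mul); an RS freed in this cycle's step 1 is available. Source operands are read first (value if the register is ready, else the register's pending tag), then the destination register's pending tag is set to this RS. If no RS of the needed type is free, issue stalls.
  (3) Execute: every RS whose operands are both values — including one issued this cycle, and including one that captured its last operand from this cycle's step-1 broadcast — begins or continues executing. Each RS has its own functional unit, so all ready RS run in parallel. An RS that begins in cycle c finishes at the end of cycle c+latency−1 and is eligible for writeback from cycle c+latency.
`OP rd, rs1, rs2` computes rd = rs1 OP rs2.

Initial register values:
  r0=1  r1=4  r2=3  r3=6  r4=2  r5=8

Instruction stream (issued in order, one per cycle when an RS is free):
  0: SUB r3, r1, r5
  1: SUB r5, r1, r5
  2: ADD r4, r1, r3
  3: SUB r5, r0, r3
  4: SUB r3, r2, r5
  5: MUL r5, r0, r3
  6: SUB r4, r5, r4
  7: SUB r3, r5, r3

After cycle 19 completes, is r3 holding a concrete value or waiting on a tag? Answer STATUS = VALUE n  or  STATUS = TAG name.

STATUS = VALUE 0

cycle 1: issue SUB r3<-Add1 // r0:1,r1:4,r2:3,r3:Add1,r4:2,r5:8
cycle 2: issue SUB r5<-Add2 // r0:1,r1:4,r2:3,r3:Add1,r4:2,r5:Add2
cycle 3: issue ADD r4<-Add3 // r0:1,r1:4,r2:3,r3:Add1,r4:Add3,r5:Add2
cycle 4: CDB Add1=-4; issue SUB r5<-Add1 // r0:1,r1:4,r2:3,r3:-4,r4:Add3,r5:Add1
cycle 5: CDB Add2=-4; issue SUB r3<-Add2 // r0:1,r1:4,r2:3,r3:Add2,r4:Add3,r5:Add1
cycle 6: issue MUL r5<-Mul1 // r0:1,r1:4,r2:3,r3:Add2,r4:Add3,r5:Mul1
cycle 7: CDB Add1=5; issue SUB r4<-Add1 // r0:1,r1:4,r2:3,r3:Add2,r4:Add1,r5:Mul1
cycle 8: CDB Add3=0; issue SUB r3<-Add3 // r0:1,r1:4,r2:3,r3:Add3,r4:Add1,r5:Mul1
cycle 9: - // r0:1,r1:4,r2:3,r3:Add3,r4:Add1,r5:Mul1
cycle 10: CDB Add2=-2 // r0:1,r1:4,r2:3,r3:Add3,r4:Add1,r5:Mul1
cycle 11: - // r0:1,r1:4,r2:3,r3:Add3,r4:Add1,r5:Mul1
cycle 12: - // r0:1,r1:4,r2:3,r3:Add3,r4:Add1,r5:Mul1
cycle 13: - // r0:1,r1:4,r2:3,r3:Add3,r4:Add1,r5:Mul1
cycle 14: - // r0:1,r1:4,r2:3,r3:Add3,r4:Add1,r5:Mul1
cycle 15: CDB Mul1=-2 // r0:1,r1:4,r2:3,r3:Add3,r4:Add1,r5:-2
cycle 16: - // r0:1,r1:4,r2:3,r3:Add3,r4:Add1,r5:-2
cycle 17: - // r0:1,r1:4,r2:3,r3:Add3,r4:Add1,r5:-2
cycle 18: CDB Add1=-2 // r0:1,r1:4,r2:3,r3:Add3,r4:-2,r5:-2
cycle 19: CDB Add3=0 // r0:1,r1:4,r2:3,r3:0,r4:-2,r5:-2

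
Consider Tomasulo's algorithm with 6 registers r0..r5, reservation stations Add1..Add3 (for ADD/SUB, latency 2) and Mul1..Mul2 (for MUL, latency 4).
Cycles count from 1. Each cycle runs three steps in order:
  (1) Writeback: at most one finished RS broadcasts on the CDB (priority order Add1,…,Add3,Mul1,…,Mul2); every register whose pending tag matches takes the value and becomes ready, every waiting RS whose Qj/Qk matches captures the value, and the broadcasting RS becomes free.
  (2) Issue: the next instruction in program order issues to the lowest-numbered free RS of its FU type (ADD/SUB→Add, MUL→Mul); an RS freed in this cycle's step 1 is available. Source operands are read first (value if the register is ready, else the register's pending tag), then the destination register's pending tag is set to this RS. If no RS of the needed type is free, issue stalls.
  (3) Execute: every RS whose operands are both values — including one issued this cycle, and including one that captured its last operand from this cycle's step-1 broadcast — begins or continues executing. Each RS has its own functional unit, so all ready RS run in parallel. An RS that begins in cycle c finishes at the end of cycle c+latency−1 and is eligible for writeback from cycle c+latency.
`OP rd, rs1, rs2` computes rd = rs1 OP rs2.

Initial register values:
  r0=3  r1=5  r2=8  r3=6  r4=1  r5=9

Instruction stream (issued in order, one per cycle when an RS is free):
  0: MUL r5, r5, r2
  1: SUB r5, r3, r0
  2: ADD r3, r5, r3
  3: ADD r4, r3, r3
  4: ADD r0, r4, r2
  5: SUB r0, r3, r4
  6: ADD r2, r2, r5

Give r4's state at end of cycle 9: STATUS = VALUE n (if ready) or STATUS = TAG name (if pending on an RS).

STATUS = VALUE 18

  c1: issue MUL r5<-Mul1  regs: r0:3,r1:5,r2:8,r3:6,r4:1,r5:Mul1
  c2: issue SUB r5<-Add1  regs: r0:3,r1:5,r2:8,r3:6,r4:1,r5:Add1
  c3: issue ADD r3<-Add2  regs: r0:3,r1:5,r2:8,r3:Add2,r4:1,r5:Add1
  c4: CDB Add1=3; issue ADD r4<-Add1  regs: r0:3,r1:5,r2:8,r3:Add2,r4:Add1,r5:3
  c5: CDB Mul1=72; issue ADD r0<-Add3  regs: r0:Add3,r1:5,r2:8,r3:Add2,r4:Add1,r5:3
  c6: CDB Add2=9; issue SUB r0<-Add2  regs: r0:Add2,r1:5,r2:8,r3:9,r4:Add1,r5:3
  c7: stall  regs: r0:Add2,r1:5,r2:8,r3:9,r4:Add1,r5:3
  c8: CDB Add1=18; issue ADD r2<-Add1  regs: r0:Add2,r1:5,r2:Add1,r3:9,r4:18,r5:3
  c9: -  regs: r0:Add2,r1:5,r2:Add1,r3:9,r4:18,r5:3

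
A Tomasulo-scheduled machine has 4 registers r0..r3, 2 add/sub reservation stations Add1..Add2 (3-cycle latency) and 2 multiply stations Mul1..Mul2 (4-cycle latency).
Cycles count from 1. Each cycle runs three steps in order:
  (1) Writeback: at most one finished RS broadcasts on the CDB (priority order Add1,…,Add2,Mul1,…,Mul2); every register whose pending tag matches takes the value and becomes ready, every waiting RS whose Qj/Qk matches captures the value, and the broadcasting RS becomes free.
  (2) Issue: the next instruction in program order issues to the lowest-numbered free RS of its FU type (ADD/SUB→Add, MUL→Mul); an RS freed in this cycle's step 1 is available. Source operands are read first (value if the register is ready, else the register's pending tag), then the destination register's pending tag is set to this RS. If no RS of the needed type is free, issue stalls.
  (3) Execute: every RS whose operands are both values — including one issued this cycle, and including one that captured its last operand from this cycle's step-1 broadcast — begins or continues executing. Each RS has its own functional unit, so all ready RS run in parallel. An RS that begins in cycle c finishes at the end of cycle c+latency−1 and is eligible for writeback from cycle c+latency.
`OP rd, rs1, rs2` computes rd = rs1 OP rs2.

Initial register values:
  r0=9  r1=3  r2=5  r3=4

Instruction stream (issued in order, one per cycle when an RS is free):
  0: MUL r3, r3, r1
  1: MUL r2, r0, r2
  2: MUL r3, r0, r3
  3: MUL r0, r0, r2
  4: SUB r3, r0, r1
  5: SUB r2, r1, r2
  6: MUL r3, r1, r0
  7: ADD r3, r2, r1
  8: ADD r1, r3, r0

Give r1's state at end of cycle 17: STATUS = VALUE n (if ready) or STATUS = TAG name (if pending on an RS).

STATUS = VALUE 366

cycle 1: issue MUL r3<-Mul1 // r0:9,r1:3,r2:5,r3:Mul1
cycle 2: issue MUL r2<-Mul2 // r0:9,r1:3,r2:Mul2,r3:Mul1
cycle 3: stall // r0:9,r1:3,r2:Mul2,r3:Mul1
cycle 4: stall // r0:9,r1:3,r2:Mul2,r3:Mul1
cycle 5: CDB Mul1=12; issue MUL r3<-Mul1 // r0:9,r1:3,r2:Mul2,r3:Mul1
cycle 6: CDB Mul2=45; issue MUL r0<-Mul2 // r0:Mul2,r1:3,r2:45,r3:Mul1
cycle 7: issue SUB r3<-Add1 // r0:Mul2,r1:3,r2:45,r3:Add1
cycle 8: issue SUB r2<-Add2 // r0:Mul2,r1:3,r2:Add2,r3:Add1
cycle 9: CDB Mul1=108; issue MUL r3<-Mul1 // r0:Mul2,r1:3,r2:Add2,r3:Mul1
cycle 10: CDB Mul2=405; stall // r0:405,r1:3,r2:Add2,r3:Mul1
cycle 11: CDB Add2=-42; issue ADD r3<-Add2 // r0:405,r1:3,r2:-42,r3:Add2
cycle 12: stall // r0:405,r1:3,r2:-42,r3:Add2
cycle 13: CDB Add1=402; issue ADD r1<-Add1 // r0:405,r1:Add1,r2:-42,r3:Add2
cycle 14: CDB Add2=-39 // r0:405,r1:Add1,r2:-42,r3:-39
cycle 15: CDB Mul1=1215 // r0:405,r1:Add1,r2:-42,r3:-39
cycle 16: - // r0:405,r1:Add1,r2:-42,r3:-39
cycle 17: CDB Add1=366 // r0:405,r1:366,r2:-42,r3:-39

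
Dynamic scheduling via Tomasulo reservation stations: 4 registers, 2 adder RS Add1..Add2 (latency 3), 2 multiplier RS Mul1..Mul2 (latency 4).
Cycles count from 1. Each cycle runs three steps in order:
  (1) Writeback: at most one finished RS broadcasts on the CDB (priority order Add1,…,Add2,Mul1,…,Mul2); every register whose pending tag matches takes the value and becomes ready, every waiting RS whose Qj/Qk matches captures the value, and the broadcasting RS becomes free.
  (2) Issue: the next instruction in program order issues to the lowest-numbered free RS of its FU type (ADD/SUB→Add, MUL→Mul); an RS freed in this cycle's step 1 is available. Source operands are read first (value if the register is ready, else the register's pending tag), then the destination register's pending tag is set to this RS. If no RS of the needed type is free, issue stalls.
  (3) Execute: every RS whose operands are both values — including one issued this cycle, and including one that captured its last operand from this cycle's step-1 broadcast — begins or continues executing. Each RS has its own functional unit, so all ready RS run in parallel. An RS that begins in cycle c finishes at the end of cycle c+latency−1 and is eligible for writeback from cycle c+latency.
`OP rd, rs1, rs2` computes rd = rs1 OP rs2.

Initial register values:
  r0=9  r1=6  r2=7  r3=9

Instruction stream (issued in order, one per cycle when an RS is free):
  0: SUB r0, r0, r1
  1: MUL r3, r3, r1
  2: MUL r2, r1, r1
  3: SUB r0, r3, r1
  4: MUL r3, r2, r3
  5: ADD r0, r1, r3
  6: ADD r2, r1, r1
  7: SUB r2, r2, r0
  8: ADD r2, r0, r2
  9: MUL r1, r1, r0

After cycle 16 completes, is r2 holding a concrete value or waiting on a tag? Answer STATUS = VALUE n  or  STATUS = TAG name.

STATUS = TAG Add2

c1: issue SUB r0<-Add1 | r0:Add1,r1:6,r2:7,r3:9
c2: issue MUL r3<-Mul1 | r0:Add1,r1:6,r2:7,r3:Mul1
c3: issue MUL r2<-Mul2 | r0:Add1,r1:6,r2:Mul2,r3:Mul1
c4: CDB Add1=3; issue SUB r0<-Add1 | r0:Add1,r1:6,r2:Mul2,r3:Mul1
c5: stall | r0:Add1,r1:6,r2:Mul2,r3:Mul1
c6: CDB Mul1=54; issue MUL r3<-Mul1 | r0:Add1,r1:6,r2:Mul2,r3:Mul1
c7: CDB Mul2=36; issue ADD r0<-Add2 | r0:Add2,r1:6,r2:36,r3:Mul1
c8: stall | r0:Add2,r1:6,r2:36,r3:Mul1
c9: CDB Add1=48; issue ADD r2<-Add1 | r0:Add2,r1:6,r2:Add1,r3:Mul1
c10: stall | r0:Add2,r1:6,r2:Add1,r3:Mul1
c11: CDB Mul1=1944; stall | r0:Add2,r1:6,r2:Add1,r3:1944
c12: CDB Add1=12; issue SUB r2<-Add1 | r0:Add2,r1:6,r2:Add1,r3:1944
c13: stall | r0:Add2,r1:6,r2:Add1,r3:1944
c14: CDB Add2=1950; issue ADD r2<-Add2 | r0:1950,r1:6,r2:Add2,r3:1944
c15: issue MUL r1<-Mul1 | r0:1950,r1:Mul1,r2:Add2,r3:1944
c16: - | r0:1950,r1:Mul1,r2:Add2,r3:1944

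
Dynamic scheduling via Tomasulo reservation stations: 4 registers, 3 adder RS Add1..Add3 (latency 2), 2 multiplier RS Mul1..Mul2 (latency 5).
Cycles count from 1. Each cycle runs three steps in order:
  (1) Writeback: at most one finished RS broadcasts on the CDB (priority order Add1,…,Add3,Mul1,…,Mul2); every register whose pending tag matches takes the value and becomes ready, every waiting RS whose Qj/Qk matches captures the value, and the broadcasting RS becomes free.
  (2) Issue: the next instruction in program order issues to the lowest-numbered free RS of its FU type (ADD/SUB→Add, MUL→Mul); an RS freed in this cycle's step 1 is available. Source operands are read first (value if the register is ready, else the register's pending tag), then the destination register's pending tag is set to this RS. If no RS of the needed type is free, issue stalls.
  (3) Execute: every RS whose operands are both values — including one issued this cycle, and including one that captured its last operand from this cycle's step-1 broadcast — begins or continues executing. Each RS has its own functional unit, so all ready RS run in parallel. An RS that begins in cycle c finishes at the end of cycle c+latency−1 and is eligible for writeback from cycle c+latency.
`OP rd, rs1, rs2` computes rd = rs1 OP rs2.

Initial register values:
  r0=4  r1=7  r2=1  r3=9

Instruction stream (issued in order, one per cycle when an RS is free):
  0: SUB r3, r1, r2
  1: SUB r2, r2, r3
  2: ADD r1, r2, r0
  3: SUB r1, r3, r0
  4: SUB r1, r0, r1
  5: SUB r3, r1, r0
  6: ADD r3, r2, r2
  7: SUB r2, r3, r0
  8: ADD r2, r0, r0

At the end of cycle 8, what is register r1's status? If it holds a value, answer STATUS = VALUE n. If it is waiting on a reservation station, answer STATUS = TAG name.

STATUS = VALUE 2

c1: issue SUB r3<-Add1 | r0:4,r1:7,r2:1,r3:Add1
c2: issue SUB r2<-Add2 | r0:4,r1:7,r2:Add2,r3:Add1
c3: CDB Add1=6; issue ADD r1<-Add1 | r0:4,r1:Add1,r2:Add2,r3:6
c4: issue SUB r1<-Add3 | r0:4,r1:Add3,r2:Add2,r3:6
c5: CDB Add2=-5; issue SUB r1<-Add2 | r0:4,r1:Add2,r2:-5,r3:6
c6: CDB Add3=2; issue SUB r3<-Add3 | r0:4,r1:Add2,r2:-5,r3:Add3
c7: CDB Add1=-1; issue ADD r3<-Add1 | r0:4,r1:Add2,r2:-5,r3:Add1
c8: CDB Add2=2; issue SUB r2<-Add2 | r0:4,r1:2,r2:Add2,r3:Add1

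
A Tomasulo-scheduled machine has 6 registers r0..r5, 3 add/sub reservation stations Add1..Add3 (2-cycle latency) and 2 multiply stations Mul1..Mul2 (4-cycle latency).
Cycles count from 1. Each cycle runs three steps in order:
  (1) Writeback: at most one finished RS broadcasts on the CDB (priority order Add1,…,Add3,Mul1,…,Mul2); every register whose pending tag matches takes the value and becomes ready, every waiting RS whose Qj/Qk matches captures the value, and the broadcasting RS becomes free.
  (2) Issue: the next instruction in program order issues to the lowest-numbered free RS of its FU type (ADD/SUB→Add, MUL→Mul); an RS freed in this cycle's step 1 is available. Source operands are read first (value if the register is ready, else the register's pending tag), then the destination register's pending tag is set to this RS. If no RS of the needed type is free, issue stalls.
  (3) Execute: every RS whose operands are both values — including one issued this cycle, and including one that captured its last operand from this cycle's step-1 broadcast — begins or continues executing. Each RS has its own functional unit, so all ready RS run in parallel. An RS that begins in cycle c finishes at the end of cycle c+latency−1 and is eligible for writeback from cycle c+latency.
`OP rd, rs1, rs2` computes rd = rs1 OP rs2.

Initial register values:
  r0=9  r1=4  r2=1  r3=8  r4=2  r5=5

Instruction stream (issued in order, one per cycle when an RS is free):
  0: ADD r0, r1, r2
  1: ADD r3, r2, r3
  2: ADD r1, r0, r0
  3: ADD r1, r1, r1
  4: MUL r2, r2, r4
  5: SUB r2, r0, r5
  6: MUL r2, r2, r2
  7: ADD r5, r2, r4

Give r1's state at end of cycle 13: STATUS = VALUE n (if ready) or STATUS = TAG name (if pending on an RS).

  c1: issue ADD r0<-Add1  regs: r0:Add1,r1:4,r2:1,r3:8,r4:2,r5:5
  c2: issue ADD r3<-Add2  regs: r0:Add1,r1:4,r2:1,r3:Add2,r4:2,r5:5
  c3: CDB Add1=5; issue ADD r1<-Add1  regs: r0:5,r1:Add1,r2:1,r3:Add2,r4:2,r5:5
  c4: CDB Add2=9; issue ADD r1<-Add2  regs: r0:5,r1:Add2,r2:1,r3:9,r4:2,r5:5
  c5: CDB Add1=10; issue MUL r2<-Mul1  regs: r0:5,r1:Add2,r2:Mul1,r3:9,r4:2,r5:5
  c6: issue SUB r2<-Add1  regs: r0:5,r1:Add2,r2:Add1,r3:9,r4:2,r5:5
  c7: CDB Add2=20; issue MUL r2<-Mul2  regs: r0:5,r1:20,r2:Mul2,r3:9,r4:2,r5:5
  c8: CDB Add1=0; issue ADD r5<-Add1  regs: r0:5,r1:20,r2:Mul2,r3:9,r4:2,r5:Add1
  c9: CDB Mul1=2  regs: r0:5,r1:20,r2:Mul2,r3:9,r4:2,r5:Add1
  c10: -  regs: r0:5,r1:20,r2:Mul2,r3:9,r4:2,r5:Add1
  c11: -  regs: r0:5,r1:20,r2:Mul2,r3:9,r4:2,r5:Add1
  c12: CDB Mul2=0  regs: r0:5,r1:20,r2:0,r3:9,r4:2,r5:Add1
  c13: -  regs: r0:5,r1:20,r2:0,r3:9,r4:2,r5:Add1

STATUS = VALUE 20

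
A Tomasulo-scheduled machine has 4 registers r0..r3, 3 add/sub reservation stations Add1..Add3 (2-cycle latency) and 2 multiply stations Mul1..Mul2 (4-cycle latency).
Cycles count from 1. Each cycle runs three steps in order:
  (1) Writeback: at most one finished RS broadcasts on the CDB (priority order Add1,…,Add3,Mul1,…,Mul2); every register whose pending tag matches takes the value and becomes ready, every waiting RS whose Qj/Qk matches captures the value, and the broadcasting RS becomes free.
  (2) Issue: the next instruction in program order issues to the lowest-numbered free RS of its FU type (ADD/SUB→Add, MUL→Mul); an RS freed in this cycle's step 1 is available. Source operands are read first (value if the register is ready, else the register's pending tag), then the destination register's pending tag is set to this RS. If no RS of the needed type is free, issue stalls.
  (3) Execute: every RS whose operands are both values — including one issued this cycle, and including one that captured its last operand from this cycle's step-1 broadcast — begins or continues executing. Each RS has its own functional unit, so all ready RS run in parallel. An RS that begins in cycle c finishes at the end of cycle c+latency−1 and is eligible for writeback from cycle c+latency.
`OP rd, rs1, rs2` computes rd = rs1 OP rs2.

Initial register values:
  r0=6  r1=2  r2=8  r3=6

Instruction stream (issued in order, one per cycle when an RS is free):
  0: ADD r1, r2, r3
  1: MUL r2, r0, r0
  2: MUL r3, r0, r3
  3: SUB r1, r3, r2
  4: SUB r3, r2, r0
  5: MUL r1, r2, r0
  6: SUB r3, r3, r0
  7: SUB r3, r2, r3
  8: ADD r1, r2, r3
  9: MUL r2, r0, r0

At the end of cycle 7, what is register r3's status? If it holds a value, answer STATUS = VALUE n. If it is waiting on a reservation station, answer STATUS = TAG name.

STATUS = TAG Add3

c1: issue ADD r1<-Add1 | r0:6,r1:Add1,r2:8,r3:6
c2: issue MUL r2<-Mul1 | r0:6,r1:Add1,r2:Mul1,r3:6
c3: CDB Add1=14; issue MUL r3<-Mul2 | r0:6,r1:14,r2:Mul1,r3:Mul2
c4: issue SUB r1<-Add1 | r0:6,r1:Add1,r2:Mul1,r3:Mul2
c5: issue SUB r3<-Add2 | r0:6,r1:Add1,r2:Mul1,r3:Add2
c6: CDB Mul1=36; issue MUL r1<-Mul1 | r0:6,r1:Mul1,r2:36,r3:Add2
c7: CDB Mul2=36; issue SUB r3<-Add3 | r0:6,r1:Mul1,r2:36,r3:Add3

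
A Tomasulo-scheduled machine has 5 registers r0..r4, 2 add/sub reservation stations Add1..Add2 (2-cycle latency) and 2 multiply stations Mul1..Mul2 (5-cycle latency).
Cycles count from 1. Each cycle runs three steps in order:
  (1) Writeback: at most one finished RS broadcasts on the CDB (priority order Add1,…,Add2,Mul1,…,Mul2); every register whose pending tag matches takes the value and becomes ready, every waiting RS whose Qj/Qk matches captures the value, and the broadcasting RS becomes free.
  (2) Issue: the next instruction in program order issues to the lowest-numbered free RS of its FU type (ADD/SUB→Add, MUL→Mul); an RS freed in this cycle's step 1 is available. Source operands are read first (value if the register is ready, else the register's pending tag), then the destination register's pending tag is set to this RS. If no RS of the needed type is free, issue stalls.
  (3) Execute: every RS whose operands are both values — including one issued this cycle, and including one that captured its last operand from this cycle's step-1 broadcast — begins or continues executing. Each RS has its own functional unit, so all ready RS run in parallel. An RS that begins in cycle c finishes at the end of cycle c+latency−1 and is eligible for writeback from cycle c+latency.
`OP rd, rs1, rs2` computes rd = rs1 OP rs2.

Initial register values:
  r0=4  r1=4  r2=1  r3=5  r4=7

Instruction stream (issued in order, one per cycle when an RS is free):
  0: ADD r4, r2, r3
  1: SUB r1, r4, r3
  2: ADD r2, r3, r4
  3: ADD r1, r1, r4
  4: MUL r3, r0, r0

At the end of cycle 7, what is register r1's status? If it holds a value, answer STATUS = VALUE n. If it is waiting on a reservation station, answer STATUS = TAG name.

  c1: issue ADD r4<-Add1  regs: r0:4,r1:4,r2:1,r3:5,r4:Add1
  c2: issue SUB r1<-Add2  regs: r0:4,r1:Add2,r2:1,r3:5,r4:Add1
  c3: CDB Add1=6; issue ADD r2<-Add1  regs: r0:4,r1:Add2,r2:Add1,r3:5,r4:6
  c4: stall  regs: r0:4,r1:Add2,r2:Add1,r3:5,r4:6
  c5: CDB Add1=11; issue ADD r1<-Add1  regs: r0:4,r1:Add1,r2:11,r3:5,r4:6
  c6: CDB Add2=1; issue MUL r3<-Mul1  regs: r0:4,r1:Add1,r2:11,r3:Mul1,r4:6
  c7: -  regs: r0:4,r1:Add1,r2:11,r3:Mul1,r4:6

STATUS = TAG Add1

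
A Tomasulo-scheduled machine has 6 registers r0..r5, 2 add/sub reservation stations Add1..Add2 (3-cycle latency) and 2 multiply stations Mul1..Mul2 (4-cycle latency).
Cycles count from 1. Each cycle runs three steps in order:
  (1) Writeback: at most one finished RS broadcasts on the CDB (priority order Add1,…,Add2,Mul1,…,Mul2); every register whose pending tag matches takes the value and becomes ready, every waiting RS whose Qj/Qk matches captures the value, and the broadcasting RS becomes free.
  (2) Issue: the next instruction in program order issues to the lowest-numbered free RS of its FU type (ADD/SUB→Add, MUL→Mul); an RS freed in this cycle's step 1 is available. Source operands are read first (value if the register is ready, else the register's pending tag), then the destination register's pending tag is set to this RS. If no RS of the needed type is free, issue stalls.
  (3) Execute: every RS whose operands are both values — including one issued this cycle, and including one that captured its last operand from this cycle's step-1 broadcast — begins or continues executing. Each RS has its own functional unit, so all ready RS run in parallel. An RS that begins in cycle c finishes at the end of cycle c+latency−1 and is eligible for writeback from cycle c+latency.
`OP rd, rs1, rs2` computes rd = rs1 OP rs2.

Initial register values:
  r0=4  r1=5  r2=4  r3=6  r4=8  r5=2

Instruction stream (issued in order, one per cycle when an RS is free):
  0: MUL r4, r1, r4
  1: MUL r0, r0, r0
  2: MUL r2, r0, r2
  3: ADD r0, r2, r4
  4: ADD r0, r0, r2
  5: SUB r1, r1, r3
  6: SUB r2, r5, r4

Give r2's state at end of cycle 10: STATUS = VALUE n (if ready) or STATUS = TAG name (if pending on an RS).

STATUS = VALUE 64

cycle 1: issue MUL r4<-Mul1 // r0:4,r1:5,r2:4,r3:6,r4:Mul1,r5:2
cycle 2: issue MUL r0<-Mul2 // r0:Mul2,r1:5,r2:4,r3:6,r4:Mul1,r5:2
cycle 3: stall // r0:Mul2,r1:5,r2:4,r3:6,r4:Mul1,r5:2
cycle 4: stall // r0:Mul2,r1:5,r2:4,r3:6,r4:Mul1,r5:2
cycle 5: CDB Mul1=40; issue MUL r2<-Mul1 // r0:Mul2,r1:5,r2:Mul1,r3:6,r4:40,r5:2
cycle 6: CDB Mul2=16; issue ADD r0<-Add1 // r0:Add1,r1:5,r2:Mul1,r3:6,r4:40,r5:2
cycle 7: issue ADD r0<-Add2 // r0:Add2,r1:5,r2:Mul1,r3:6,r4:40,r5:2
cycle 8: stall // r0:Add2,r1:5,r2:Mul1,r3:6,r4:40,r5:2
cycle 9: stall // r0:Add2,r1:5,r2:Mul1,r3:6,r4:40,r5:2
cycle 10: CDB Mul1=64; stall // r0:Add2,r1:5,r2:64,r3:6,r4:40,r5:2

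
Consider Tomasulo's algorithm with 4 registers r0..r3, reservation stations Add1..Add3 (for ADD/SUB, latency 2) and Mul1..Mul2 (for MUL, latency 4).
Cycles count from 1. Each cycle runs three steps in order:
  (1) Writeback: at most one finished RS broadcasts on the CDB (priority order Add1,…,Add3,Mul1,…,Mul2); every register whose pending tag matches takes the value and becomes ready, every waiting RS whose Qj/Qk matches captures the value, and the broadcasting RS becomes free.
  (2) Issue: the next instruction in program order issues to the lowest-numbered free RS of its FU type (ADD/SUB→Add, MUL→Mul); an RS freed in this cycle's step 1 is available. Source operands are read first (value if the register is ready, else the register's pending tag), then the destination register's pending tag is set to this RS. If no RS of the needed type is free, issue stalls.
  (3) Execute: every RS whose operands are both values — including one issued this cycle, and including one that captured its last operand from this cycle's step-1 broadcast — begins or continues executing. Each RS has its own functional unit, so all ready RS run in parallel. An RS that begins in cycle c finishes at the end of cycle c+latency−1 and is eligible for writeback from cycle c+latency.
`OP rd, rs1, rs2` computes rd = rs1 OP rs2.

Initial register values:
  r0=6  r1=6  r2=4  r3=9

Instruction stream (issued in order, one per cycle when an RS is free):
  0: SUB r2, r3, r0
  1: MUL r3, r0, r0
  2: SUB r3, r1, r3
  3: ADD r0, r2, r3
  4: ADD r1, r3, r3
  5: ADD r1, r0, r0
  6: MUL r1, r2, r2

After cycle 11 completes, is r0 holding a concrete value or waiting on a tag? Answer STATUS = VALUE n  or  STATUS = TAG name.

STATUS = VALUE -27

  c1: issue SUB r2<-Add1  regs: r0:6,r1:6,r2:Add1,r3:9
  c2: issue MUL r3<-Mul1  regs: r0:6,r1:6,r2:Add1,r3:Mul1
  c3: CDB Add1=3; issue SUB r3<-Add1  regs: r0:6,r1:6,r2:3,r3:Add1
  c4: issue ADD r0<-Add2  regs: r0:Add2,r1:6,r2:3,r3:Add1
  c5: issue ADD r1<-Add3  regs: r0:Add2,r1:Add3,r2:3,r3:Add1
  c6: CDB Mul1=36; stall  regs: r0:Add2,r1:Add3,r2:3,r3:Add1
  c7: stall  regs: r0:Add2,r1:Add3,r2:3,r3:Add1
  c8: CDB Add1=-30; issue ADD r1<-Add1  regs: r0:Add2,r1:Add1,r2:3,r3:-30
  c9: issue MUL r1<-Mul1  regs: r0:Add2,r1:Mul1,r2:3,r3:-30
  c10: CDB Add2=-27  regs: r0:-27,r1:Mul1,r2:3,r3:-30
  c11: CDB Add3=-60  regs: r0:-27,r1:Mul1,r2:3,r3:-30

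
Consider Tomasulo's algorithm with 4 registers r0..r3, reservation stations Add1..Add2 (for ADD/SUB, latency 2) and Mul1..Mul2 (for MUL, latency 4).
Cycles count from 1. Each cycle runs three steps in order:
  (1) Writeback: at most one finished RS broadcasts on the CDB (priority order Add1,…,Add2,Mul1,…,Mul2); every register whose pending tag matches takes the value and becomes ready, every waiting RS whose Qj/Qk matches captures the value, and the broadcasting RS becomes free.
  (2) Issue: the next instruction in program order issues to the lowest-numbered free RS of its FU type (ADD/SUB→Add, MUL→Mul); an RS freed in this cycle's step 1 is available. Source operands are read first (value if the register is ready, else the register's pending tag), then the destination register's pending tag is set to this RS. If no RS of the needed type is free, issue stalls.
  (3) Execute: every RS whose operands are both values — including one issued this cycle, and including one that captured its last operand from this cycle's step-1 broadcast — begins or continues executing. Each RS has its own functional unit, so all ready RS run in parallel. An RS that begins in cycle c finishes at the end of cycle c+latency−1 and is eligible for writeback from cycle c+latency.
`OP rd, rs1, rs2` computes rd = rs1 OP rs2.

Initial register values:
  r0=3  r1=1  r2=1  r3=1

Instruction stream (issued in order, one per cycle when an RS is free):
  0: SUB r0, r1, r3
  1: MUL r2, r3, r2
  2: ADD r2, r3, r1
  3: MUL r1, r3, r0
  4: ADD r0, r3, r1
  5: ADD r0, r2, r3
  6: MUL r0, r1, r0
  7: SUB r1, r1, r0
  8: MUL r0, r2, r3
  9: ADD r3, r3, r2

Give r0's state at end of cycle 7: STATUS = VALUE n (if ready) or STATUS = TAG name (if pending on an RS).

cycle 1: issue SUB r0<-Add1 // r0:Add1,r1:1,r2:1,r3:1
cycle 2: issue MUL r2<-Mul1 // r0:Add1,r1:1,r2:Mul1,r3:1
cycle 3: CDB Add1=0; issue ADD r2<-Add1 // r0:0,r1:1,r2:Add1,r3:1
cycle 4: issue MUL r1<-Mul2 // r0:0,r1:Mul2,r2:Add1,r3:1
cycle 5: CDB Add1=2; issue ADD r0<-Add1 // r0:Add1,r1:Mul2,r2:2,r3:1
cycle 6: CDB Mul1=1; issue ADD r0<-Add2 // r0:Add2,r1:Mul2,r2:2,r3:1
cycle 7: issue MUL r0<-Mul1 // r0:Mul1,r1:Mul2,r2:2,r3:1

STATUS = TAG Mul1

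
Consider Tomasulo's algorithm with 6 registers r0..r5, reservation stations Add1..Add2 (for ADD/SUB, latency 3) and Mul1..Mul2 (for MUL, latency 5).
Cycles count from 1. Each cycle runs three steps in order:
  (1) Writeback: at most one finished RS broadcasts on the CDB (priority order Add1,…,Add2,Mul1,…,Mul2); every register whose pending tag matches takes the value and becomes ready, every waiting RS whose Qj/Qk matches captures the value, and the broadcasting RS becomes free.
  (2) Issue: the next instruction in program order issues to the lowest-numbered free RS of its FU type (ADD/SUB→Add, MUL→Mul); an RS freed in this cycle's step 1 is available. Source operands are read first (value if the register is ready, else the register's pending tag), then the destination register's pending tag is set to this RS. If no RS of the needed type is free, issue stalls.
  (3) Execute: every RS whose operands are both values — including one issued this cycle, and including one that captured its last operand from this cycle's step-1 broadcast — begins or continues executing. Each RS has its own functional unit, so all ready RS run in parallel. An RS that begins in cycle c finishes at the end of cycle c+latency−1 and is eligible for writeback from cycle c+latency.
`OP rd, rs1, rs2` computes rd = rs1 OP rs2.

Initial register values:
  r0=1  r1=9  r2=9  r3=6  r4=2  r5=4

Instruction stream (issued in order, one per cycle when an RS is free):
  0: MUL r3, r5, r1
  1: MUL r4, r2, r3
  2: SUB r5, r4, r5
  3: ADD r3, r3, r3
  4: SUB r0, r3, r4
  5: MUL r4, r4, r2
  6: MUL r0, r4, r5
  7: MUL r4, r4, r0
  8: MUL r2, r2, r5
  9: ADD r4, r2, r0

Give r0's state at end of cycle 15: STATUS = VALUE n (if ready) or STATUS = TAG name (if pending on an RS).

STATUS = TAG Mul2

cycle 1: issue MUL r3<-Mul1 // r0:1,r1:9,r2:9,r3:Mul1,r4:2,r5:4
cycle 2: issue MUL r4<-Mul2 // r0:1,r1:9,r2:9,r3:Mul1,r4:Mul2,r5:4
cycle 3: issue SUB r5<-Add1 // r0:1,r1:9,r2:9,r3:Mul1,r4:Mul2,r5:Add1
cycle 4: issue ADD r3<-Add2 // r0:1,r1:9,r2:9,r3:Add2,r4:Mul2,r5:Add1
cycle 5: stall // r0:1,r1:9,r2:9,r3:Add2,r4:Mul2,r5:Add1
cycle 6: CDB Mul1=36; stall // r0:1,r1:9,r2:9,r3:Add2,r4:Mul2,r5:Add1
cycle 7: stall // r0:1,r1:9,r2:9,r3:Add2,r4:Mul2,r5:Add1
cycle 8: stall // r0:1,r1:9,r2:9,r3:Add2,r4:Mul2,r5:Add1
cycle 9: CDB Add2=72; issue SUB r0<-Add2 // r0:Add2,r1:9,r2:9,r3:72,r4:Mul2,r5:Add1
cycle 10: issue MUL r4<-Mul1 // r0:Add2,r1:9,r2:9,r3:72,r4:Mul1,r5:Add1
cycle 11: CDB Mul2=324; issue MUL r0<-Mul2 // r0:Mul2,r1:9,r2:9,r3:72,r4:Mul1,r5:Add1
cycle 12: stall // r0:Mul2,r1:9,r2:9,r3:72,r4:Mul1,r5:Add1
cycle 13: stall // r0:Mul2,r1:9,r2:9,r3:72,r4:Mul1,r5:Add1
cycle 14: CDB Add1=320; stall // r0:Mul2,r1:9,r2:9,r3:72,r4:Mul1,r5:320
cycle 15: CDB Add2=-252; stall // r0:Mul2,r1:9,r2:9,r3:72,r4:Mul1,r5:320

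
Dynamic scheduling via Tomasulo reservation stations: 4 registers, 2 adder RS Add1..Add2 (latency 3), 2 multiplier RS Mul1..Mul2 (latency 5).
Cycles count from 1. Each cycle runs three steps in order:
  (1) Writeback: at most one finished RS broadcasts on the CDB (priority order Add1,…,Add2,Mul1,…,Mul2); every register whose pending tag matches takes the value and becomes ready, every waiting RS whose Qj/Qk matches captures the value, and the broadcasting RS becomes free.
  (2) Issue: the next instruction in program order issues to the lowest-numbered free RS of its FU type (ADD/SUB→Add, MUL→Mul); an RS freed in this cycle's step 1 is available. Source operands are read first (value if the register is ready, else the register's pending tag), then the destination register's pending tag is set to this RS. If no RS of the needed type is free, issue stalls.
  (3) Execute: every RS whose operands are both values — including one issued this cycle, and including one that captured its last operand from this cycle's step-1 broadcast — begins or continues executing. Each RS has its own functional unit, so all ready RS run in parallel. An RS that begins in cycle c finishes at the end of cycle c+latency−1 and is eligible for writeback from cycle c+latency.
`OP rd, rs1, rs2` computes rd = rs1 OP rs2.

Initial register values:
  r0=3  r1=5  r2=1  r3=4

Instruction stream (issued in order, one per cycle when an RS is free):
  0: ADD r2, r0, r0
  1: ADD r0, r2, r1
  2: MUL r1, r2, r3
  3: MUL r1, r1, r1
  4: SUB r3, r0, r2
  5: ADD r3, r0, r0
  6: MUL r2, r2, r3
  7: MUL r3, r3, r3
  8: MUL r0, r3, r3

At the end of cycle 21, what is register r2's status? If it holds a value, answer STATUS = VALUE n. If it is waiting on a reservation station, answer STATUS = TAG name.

STATUS = VALUE 132

cycle 1: issue ADD r2<-Add1 // r0:3,r1:5,r2:Add1,r3:4
cycle 2: issue ADD r0<-Add2 // r0:Add2,r1:5,r2:Add1,r3:4
cycle 3: issue MUL r1<-Mul1 // r0:Add2,r1:Mul1,r2:Add1,r3:4
cycle 4: CDB Add1=6; issue MUL r1<-Mul2 // r0:Add2,r1:Mul2,r2:6,r3:4
cycle 5: issue SUB r3<-Add1 // r0:Add2,r1:Mul2,r2:6,r3:Add1
cycle 6: stall // r0:Add2,r1:Mul2,r2:6,r3:Add1
cycle 7: CDB Add2=11; issue ADD r3<-Add2 // r0:11,r1:Mul2,r2:6,r3:Add2
cycle 8: stall // r0:11,r1:Mul2,r2:6,r3:Add2
cycle 9: CDB Mul1=24; issue MUL r2<-Mul1 // r0:11,r1:Mul2,r2:Mul1,r3:Add2
cycle 10: CDB Add1=5; stall // r0:11,r1:Mul2,r2:Mul1,r3:Add2
cycle 11: CDB Add2=22; stall // r0:11,r1:Mul2,r2:Mul1,r3:22
cycle 12: stall // r0:11,r1:Mul2,r2:Mul1,r3:22
cycle 13: stall // r0:11,r1:Mul2,r2:Mul1,r3:22
cycle 14: CDB Mul2=576; issue MUL r3<-Mul2 // r0:11,r1:576,r2:Mul1,r3:Mul2
cycle 15: stall // r0:11,r1:576,r2:Mul1,r3:Mul2
cycle 16: CDB Mul1=132; issue MUL r0<-Mul1 // r0:Mul1,r1:576,r2:132,r3:Mul2
cycle 17: - // r0:Mul1,r1:576,r2:132,r3:Mul2
cycle 18: - // r0:Mul1,r1:576,r2:132,r3:Mul2
cycle 19: CDB Mul2=484 // r0:Mul1,r1:576,r2:132,r3:484
cycle 20: - // r0:Mul1,r1:576,r2:132,r3:484
cycle 21: - // r0:Mul1,r1:576,r2:132,r3:484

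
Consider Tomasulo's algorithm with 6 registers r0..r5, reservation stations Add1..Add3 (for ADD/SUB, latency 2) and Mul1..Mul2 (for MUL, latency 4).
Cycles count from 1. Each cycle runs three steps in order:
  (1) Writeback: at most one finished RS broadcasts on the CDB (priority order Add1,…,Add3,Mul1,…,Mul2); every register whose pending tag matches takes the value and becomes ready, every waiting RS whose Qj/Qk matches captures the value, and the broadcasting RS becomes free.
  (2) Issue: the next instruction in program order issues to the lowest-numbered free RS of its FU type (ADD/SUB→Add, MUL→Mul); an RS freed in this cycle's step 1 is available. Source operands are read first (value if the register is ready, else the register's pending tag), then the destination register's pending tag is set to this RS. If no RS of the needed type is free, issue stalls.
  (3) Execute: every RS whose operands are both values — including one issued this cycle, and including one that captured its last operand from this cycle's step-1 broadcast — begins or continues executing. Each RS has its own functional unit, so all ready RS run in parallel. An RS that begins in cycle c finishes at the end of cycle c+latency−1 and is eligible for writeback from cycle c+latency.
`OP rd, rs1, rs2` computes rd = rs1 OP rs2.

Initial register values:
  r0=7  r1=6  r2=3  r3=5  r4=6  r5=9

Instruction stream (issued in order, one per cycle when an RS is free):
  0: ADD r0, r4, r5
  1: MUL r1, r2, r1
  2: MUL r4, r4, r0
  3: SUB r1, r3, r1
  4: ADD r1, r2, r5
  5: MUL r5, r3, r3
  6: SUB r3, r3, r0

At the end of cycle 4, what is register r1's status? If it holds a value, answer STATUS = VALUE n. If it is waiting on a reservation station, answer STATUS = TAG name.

  c1: issue ADD r0<-Add1  regs: r0:Add1,r1:6,r2:3,r3:5,r4:6,r5:9
  c2: issue MUL r1<-Mul1  regs: r0:Add1,r1:Mul1,r2:3,r3:5,r4:6,r5:9
  c3: CDB Add1=15; issue MUL r4<-Mul2  regs: r0:15,r1:Mul1,r2:3,r3:5,r4:Mul2,r5:9
  c4: issue SUB r1<-Add1  regs: r0:15,r1:Add1,r2:3,r3:5,r4:Mul2,r5:9

STATUS = TAG Add1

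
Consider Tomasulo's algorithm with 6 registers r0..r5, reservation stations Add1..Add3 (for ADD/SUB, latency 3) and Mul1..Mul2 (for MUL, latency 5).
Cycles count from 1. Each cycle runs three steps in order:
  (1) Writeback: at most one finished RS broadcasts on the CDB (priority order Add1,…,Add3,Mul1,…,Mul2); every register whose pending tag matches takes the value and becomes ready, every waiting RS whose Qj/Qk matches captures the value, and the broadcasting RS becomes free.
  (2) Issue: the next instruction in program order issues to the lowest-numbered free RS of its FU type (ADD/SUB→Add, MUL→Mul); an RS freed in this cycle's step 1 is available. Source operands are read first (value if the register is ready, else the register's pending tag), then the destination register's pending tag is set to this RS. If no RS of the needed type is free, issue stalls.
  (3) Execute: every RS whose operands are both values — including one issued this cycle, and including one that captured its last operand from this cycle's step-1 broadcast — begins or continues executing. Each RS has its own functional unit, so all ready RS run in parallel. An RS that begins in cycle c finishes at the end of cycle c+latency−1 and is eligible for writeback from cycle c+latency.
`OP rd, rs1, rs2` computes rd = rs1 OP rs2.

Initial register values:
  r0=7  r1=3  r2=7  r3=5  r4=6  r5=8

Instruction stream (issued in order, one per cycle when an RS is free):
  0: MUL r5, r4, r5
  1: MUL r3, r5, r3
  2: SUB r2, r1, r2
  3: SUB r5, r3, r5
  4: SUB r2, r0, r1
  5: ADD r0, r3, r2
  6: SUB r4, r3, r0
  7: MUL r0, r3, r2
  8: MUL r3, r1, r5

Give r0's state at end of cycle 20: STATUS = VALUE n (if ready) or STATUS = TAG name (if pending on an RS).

STATUS = VALUE 960

cycle 1: issue MUL r5<-Mul1 // r0:7,r1:3,r2:7,r3:5,r4:6,r5:Mul1
cycle 2: issue MUL r3<-Mul2 // r0:7,r1:3,r2:7,r3:Mul2,r4:6,r5:Mul1
cycle 3: issue SUB r2<-Add1 // r0:7,r1:3,r2:Add1,r3:Mul2,r4:6,r5:Mul1
cycle 4: issue SUB r5<-Add2 // r0:7,r1:3,r2:Add1,r3:Mul2,r4:6,r5:Add2
cycle 5: issue SUB r2<-Add3 // r0:7,r1:3,r2:Add3,r3:Mul2,r4:6,r5:Add2
cycle 6: CDB Add1=-4; issue ADD r0<-Add1 // r0:Add1,r1:3,r2:Add3,r3:Mul2,r4:6,r5:Add2
cycle 7: CDB Mul1=48; stall // r0:Add1,r1:3,r2:Add3,r3:Mul2,r4:6,r5:Add2
cycle 8: CDB Add3=4; issue SUB r4<-Add3 // r0:Add1,r1:3,r2:4,r3:Mul2,r4:Add3,r5:Add2
cycle 9: issue MUL r0<-Mul1 // r0:Mul1,r1:3,r2:4,r3:Mul2,r4:Add3,r5:Add2
cycle 10: stall // r0:Mul1,r1:3,r2:4,r3:Mul2,r4:Add3,r5:Add2
cycle 11: stall // r0:Mul1,r1:3,r2:4,r3:Mul2,r4:Add3,r5:Add2
cycle 12: CDB Mul2=240; issue MUL r3<-Mul2 // r0:Mul1,r1:3,r2:4,r3:Mul2,r4:Add3,r5:Add2
cycle 13: - // r0:Mul1,r1:3,r2:4,r3:Mul2,r4:Add3,r5:Add2
cycle 14: - // r0:Mul1,r1:3,r2:4,r3:Mul2,r4:Add3,r5:Add2
cycle 15: CDB Add1=244 // r0:Mul1,r1:3,r2:4,r3:Mul2,r4:Add3,r5:Add2
cycle 16: CDB Add2=192 // r0:Mul1,r1:3,r2:4,r3:Mul2,r4:Add3,r5:192
cycle 17: CDB Mul1=960 // r0:960,r1:3,r2:4,r3:Mul2,r4:Add3,r5:192
cycle 18: CDB Add3=-4 // r0:960,r1:3,r2:4,r3:Mul2,r4:-4,r5:192
cycle 19: - // r0:960,r1:3,r2:4,r3:Mul2,r4:-4,r5:192
cycle 20: - // r0:960,r1:3,r2:4,r3:Mul2,r4:-4,r5:192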